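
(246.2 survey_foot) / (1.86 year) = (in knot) 2.487e-06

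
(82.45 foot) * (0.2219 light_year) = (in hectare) 5.276e+12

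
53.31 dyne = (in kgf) 5.436e-05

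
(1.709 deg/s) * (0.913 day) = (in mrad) 2.353e+06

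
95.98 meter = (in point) 2.721e+05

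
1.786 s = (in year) 5.663e-08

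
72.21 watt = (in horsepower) 0.09684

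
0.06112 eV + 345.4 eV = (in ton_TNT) 1.323e-26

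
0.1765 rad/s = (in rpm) 1.685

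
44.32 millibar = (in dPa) 4.432e+04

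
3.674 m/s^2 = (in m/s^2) 3.674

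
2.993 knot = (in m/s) 1.54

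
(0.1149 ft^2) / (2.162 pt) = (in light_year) 1.479e-15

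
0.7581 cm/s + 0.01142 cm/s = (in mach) 2.26e-05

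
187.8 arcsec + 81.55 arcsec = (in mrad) 1.306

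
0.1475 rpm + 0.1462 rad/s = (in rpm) 1.544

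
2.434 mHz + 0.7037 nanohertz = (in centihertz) 0.2434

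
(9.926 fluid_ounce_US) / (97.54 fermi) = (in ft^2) 3.239e+10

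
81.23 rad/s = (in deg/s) 4654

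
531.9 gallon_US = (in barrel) 12.66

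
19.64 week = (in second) 1.188e+07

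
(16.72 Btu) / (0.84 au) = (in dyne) 0.01404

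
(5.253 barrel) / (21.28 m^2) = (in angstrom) 3.925e+08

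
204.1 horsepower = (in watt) 1.522e+05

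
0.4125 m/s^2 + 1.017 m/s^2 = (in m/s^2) 1.429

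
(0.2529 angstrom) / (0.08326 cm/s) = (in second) 3.037e-08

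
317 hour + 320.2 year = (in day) 1.169e+05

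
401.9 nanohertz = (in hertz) 4.019e-07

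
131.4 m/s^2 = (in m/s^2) 131.4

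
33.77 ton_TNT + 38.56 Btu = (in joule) 1.413e+11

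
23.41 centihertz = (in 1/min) 14.05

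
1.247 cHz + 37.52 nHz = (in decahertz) 0.001247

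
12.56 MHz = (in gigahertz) 0.01256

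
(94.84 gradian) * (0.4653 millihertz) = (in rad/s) 0.0006932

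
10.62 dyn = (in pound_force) 2.387e-05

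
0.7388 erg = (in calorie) 1.766e-08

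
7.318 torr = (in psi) 0.1415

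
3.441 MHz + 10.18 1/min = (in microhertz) 3.441e+12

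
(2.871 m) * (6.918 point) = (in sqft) 0.07542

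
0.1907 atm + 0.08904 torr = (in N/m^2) 1.933e+04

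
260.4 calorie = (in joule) 1090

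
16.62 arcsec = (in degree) 0.004617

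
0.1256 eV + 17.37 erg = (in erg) 17.37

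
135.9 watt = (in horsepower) 0.1822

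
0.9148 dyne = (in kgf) 9.328e-07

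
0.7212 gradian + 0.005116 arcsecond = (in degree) 0.6491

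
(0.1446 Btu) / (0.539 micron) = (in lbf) 6.363e+07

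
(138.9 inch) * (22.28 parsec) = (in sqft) 2.611e+19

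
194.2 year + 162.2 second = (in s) 6.124e+09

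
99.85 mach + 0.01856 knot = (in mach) 99.85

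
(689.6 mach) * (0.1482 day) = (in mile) 1.868e+06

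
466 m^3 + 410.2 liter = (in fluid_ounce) 1.577e+07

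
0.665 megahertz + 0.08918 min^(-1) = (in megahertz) 0.665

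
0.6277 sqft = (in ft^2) 0.6277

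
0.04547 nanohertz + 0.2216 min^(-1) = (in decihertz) 0.03693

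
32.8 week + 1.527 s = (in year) 0.629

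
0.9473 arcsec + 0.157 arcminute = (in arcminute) 0.1728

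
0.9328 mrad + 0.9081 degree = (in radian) 0.01678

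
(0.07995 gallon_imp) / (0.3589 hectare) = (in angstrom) 1013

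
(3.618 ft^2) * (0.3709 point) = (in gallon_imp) 0.009674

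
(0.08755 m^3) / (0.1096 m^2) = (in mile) 0.0004964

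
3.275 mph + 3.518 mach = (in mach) 3.522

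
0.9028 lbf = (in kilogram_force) 0.4095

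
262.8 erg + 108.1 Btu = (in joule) 1.141e+05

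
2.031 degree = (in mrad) 35.45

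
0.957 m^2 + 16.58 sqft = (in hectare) 0.0002497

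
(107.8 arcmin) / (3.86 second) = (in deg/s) 0.4655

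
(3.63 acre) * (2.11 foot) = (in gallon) 2.496e+06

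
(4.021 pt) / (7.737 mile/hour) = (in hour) 1.139e-07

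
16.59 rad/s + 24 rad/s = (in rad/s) 40.59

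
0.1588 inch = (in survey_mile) 2.506e-06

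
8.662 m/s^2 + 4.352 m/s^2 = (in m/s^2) 13.01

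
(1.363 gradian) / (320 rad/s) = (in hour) 1.859e-08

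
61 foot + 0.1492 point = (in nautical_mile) 0.01004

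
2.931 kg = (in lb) 6.462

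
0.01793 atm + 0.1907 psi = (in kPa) 3.132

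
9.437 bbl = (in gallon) 396.4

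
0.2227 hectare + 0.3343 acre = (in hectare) 0.358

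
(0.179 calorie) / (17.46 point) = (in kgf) 12.4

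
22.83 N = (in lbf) 5.132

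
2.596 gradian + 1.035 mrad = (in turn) 0.006655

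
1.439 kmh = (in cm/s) 39.97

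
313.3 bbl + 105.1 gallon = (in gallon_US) 1.326e+04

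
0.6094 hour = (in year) 6.957e-05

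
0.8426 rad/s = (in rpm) 8.046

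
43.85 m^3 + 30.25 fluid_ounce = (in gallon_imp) 9646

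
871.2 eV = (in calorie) 3.336e-17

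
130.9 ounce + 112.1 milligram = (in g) 3711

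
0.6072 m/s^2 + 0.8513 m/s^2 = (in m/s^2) 1.458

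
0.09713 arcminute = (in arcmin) 0.09713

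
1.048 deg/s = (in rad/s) 0.01829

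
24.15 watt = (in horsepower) 0.03239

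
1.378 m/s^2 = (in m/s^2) 1.378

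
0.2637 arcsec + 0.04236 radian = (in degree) 2.427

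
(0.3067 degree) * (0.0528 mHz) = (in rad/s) 2.826e-07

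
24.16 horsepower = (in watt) 1.802e+04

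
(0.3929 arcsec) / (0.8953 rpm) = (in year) 6.442e-13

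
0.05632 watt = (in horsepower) 7.553e-05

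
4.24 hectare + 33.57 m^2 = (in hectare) 4.243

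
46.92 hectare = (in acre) 115.9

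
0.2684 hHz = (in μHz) 2.684e+07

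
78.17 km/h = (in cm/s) 2171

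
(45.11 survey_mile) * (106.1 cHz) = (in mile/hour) 1.723e+05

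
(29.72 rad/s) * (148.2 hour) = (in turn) 2.524e+06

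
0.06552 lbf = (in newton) 0.2914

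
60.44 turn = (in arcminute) 1.306e+06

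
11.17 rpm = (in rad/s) 1.17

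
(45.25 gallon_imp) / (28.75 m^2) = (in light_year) 7.563e-19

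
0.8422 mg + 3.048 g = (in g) 3.049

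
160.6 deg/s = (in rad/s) 2.803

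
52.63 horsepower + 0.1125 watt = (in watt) 3.925e+04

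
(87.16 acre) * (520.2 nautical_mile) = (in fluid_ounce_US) 1.149e+16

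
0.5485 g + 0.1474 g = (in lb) 0.001534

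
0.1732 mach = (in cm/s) 5897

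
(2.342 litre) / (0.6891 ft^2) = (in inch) 1.44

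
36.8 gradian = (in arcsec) 1.192e+05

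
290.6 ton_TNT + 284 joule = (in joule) 1.216e+12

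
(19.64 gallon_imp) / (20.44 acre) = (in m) 1.079e-06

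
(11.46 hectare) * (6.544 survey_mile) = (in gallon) 3.188e+11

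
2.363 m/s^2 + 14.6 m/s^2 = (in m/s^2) 16.96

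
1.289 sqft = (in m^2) 0.1198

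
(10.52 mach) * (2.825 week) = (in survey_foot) 2.008e+10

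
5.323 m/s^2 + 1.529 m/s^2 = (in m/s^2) 6.852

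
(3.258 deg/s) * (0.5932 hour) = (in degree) 6958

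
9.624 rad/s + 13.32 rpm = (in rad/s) 11.02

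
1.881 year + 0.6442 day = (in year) 1.883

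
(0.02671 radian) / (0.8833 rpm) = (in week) 4.774e-07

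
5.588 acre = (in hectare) 2.261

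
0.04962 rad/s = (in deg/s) 2.843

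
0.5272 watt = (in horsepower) 0.000707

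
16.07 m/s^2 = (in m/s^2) 16.07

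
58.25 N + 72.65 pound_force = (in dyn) 3.814e+07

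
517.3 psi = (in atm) 35.2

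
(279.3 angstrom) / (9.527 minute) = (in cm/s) 4.886e-09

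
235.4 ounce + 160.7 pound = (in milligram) 7.957e+07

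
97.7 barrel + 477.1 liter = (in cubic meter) 16.01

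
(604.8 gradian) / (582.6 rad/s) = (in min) 0.0002718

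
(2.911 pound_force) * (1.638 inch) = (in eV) 3.363e+18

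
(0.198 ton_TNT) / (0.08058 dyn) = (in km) 1.028e+12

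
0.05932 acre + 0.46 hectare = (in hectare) 0.484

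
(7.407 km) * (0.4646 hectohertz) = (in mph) 7.698e+05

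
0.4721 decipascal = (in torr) 0.0003541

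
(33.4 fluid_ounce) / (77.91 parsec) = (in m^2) 4.109e-22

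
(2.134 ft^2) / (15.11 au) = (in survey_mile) 5.45e-17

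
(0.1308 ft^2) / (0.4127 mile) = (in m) 1.83e-05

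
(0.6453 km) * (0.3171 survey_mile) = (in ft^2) 3.545e+06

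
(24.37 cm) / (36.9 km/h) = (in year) 7.539e-10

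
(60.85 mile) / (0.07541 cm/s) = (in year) 4.118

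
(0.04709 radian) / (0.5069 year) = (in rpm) 2.813e-08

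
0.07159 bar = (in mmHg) 53.7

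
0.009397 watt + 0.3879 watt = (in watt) 0.3973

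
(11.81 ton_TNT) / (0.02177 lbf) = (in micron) 5.103e+17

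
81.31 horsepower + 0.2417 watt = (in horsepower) 81.31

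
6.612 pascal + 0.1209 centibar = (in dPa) 1275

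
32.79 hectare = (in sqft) 3.529e+06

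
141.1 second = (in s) 141.1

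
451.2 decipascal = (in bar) 0.0004512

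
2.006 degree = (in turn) 0.005572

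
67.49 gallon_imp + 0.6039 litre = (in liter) 307.4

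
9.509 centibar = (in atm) 0.09385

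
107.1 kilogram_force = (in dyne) 1.05e+08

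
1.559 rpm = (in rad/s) 0.1633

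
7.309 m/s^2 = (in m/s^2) 7.309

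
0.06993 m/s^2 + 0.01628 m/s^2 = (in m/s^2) 0.08621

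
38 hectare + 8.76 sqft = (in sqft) 4.09e+06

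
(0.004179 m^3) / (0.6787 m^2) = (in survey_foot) 0.0202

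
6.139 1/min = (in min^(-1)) 6.139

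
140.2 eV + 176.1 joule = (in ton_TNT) 4.209e-08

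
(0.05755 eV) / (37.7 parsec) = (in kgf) 8.082e-40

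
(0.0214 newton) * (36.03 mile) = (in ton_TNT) 2.966e-07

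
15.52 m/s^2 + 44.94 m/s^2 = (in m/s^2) 60.46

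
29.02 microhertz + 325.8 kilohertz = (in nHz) 3.258e+14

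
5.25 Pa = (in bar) 5.25e-05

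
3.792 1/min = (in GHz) 6.32e-11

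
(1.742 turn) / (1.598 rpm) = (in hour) 0.01817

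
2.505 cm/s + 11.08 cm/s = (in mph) 0.3039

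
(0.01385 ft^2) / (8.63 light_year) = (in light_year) 1.666e-36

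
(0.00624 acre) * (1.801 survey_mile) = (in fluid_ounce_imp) 2.576e+09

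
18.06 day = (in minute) 2.601e+04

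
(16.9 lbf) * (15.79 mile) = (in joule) 1.91e+06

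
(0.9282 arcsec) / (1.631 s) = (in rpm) 2.635e-05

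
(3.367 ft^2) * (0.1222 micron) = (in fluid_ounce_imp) 0.001345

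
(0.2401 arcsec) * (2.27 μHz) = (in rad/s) 2.642e-12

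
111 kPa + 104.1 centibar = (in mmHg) 1613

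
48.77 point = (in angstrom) 1.72e+08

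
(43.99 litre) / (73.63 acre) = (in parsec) 4.784e-24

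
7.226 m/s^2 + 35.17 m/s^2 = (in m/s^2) 42.4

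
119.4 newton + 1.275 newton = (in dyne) 1.207e+07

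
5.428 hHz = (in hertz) 542.8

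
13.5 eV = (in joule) 2.163e-18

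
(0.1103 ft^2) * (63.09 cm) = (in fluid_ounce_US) 218.6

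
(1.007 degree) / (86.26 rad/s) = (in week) 3.369e-10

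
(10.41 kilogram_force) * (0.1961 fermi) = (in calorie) 4.785e-15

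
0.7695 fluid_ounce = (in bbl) 0.0001431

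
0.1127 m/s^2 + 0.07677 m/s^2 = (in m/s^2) 0.1895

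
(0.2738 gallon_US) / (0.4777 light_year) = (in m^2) 2.293e-19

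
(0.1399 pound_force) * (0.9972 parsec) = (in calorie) 4.577e+15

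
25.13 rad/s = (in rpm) 240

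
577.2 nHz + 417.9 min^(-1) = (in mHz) 6965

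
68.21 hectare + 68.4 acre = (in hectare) 95.89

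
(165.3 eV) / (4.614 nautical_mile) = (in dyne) 3.099e-16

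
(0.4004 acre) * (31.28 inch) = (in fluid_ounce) 4.353e+07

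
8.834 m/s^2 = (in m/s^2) 8.834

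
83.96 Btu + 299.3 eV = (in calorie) 2.117e+04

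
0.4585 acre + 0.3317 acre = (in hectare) 0.3198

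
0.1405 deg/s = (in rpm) 0.02342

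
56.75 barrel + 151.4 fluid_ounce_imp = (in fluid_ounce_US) 3.052e+05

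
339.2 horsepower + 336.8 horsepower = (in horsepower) 676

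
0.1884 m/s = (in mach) 0.0005533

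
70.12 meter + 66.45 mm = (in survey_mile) 0.04361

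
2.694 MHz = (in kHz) 2694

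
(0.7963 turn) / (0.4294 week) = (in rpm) 0.000184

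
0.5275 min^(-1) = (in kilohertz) 8.792e-06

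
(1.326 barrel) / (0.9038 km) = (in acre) 5.764e-08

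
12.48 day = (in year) 0.03419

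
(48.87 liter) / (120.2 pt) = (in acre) 0.0002848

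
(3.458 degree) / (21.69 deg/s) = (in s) 0.1594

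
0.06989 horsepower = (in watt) 52.12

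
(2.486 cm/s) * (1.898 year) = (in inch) 5.858e+07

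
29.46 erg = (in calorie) 7.041e-07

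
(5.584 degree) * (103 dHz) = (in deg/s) 57.52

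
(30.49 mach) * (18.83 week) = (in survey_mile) 7.347e+07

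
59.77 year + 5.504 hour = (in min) 3.142e+07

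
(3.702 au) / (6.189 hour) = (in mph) 5.56e+07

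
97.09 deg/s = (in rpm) 16.18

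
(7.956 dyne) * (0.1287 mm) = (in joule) 1.024e-08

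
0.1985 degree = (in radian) 0.003464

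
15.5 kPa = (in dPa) 1.55e+05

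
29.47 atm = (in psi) 433.1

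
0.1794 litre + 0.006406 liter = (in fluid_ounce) 6.283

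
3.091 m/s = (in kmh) 11.13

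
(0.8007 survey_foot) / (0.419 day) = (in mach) 1.98e-08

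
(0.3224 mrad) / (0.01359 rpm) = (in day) 2.622e-06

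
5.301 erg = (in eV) 3.309e+12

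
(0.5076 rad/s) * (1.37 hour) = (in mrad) 2.503e+06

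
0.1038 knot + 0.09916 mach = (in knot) 65.74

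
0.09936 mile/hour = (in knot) 0.08634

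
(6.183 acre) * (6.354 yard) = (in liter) 1.454e+08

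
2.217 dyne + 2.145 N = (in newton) 2.145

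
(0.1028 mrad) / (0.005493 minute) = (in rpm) 0.002979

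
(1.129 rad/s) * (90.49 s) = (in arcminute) 3.512e+05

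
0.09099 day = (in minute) 131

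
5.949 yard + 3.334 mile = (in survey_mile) 3.337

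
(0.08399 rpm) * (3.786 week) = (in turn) 3205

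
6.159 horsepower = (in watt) 4593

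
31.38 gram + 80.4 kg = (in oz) 2837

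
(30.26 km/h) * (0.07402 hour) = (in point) 6.349e+06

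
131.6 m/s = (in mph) 294.4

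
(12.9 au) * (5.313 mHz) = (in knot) 1.993e+10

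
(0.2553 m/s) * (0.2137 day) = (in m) 4714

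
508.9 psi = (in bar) 35.09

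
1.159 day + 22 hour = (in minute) 2989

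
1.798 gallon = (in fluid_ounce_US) 230.1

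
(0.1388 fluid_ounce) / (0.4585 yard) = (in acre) 2.419e-09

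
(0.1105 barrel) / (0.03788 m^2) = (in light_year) 4.902e-17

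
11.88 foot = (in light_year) 3.827e-16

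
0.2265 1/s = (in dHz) 2.265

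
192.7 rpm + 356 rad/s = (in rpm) 3592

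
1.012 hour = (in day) 0.04217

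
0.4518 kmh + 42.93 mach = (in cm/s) 1.462e+06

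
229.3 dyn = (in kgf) 0.0002338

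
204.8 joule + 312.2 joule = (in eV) 3.227e+21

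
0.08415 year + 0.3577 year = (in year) 0.4419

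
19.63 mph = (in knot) 17.06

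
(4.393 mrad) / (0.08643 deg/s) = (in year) 9.234e-08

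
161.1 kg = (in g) 1.611e+05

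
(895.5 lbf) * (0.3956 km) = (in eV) 9.836e+24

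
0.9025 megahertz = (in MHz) 0.9025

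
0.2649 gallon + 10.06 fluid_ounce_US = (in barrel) 0.008178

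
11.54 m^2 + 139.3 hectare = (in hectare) 139.3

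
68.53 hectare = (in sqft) 7.377e+06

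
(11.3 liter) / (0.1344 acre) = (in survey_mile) 1.291e-08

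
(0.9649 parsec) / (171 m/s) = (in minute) 2.902e+12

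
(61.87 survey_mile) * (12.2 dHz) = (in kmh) 4.373e+05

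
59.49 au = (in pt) 2.523e+16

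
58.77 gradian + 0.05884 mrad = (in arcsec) 1.904e+05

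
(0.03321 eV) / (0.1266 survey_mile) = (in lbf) 5.871e-24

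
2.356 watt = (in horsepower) 0.003159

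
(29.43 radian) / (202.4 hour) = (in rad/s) 4.039e-05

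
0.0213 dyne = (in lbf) 4.788e-08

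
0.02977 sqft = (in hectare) 2.766e-07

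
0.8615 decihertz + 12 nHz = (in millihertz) 86.15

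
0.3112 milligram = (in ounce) 1.098e-05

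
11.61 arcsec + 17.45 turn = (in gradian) 6980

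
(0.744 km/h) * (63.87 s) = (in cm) 1320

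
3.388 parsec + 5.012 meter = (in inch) 4.116e+18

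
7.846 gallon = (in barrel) 0.1868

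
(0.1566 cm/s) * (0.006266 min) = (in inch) 0.02318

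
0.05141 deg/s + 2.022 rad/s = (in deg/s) 115.9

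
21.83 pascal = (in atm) 0.0002154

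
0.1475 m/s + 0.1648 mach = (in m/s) 56.26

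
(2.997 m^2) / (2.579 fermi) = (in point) 3.294e+18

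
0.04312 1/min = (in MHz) 7.187e-10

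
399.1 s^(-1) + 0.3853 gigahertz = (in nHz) 3.853e+17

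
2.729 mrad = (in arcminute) 9.382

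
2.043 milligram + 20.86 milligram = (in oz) 0.0008079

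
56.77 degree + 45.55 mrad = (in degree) 59.38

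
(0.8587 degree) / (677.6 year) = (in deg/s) 4.018e-11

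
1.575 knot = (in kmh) 2.917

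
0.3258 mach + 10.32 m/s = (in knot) 235.7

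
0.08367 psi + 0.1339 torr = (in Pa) 594.7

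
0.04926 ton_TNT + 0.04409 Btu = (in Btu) 1.953e+05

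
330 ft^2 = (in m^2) 30.66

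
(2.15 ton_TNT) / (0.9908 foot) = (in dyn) 2.979e+15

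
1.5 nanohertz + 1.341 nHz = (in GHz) 2.841e-18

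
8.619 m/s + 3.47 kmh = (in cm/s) 958.3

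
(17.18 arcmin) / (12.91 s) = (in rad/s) 0.0003871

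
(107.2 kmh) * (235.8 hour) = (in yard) 2.764e+07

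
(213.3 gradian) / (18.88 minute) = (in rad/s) 0.002958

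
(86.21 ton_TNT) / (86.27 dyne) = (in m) 4.181e+14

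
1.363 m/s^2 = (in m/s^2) 1.363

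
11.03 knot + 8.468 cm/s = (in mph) 12.88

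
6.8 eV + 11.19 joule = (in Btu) 0.01061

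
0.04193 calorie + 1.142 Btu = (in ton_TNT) 2.88e-07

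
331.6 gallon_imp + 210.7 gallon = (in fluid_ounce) 7.794e+04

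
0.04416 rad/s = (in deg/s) 2.53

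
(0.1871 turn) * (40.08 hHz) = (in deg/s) 2.7e+05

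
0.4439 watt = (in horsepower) 0.0005953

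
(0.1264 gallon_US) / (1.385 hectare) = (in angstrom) 345.5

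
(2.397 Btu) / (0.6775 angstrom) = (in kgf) 3.806e+12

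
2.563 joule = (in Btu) 0.002429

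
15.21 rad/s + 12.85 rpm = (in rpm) 158.1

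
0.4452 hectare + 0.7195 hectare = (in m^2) 1.165e+04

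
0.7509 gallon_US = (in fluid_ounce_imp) 100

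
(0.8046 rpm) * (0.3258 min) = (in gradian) 104.9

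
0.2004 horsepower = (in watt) 149.4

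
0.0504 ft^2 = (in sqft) 0.0504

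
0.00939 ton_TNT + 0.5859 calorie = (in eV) 2.452e+26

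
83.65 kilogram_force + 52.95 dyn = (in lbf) 184.4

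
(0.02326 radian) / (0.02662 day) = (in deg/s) 0.0005794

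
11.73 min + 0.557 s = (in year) 2.234e-05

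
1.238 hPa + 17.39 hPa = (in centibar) 1.863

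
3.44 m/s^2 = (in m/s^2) 3.44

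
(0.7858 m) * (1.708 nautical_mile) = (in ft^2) 2.676e+04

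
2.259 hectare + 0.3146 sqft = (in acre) 5.582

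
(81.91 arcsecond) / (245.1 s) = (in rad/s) 1.62e-06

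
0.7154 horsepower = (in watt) 533.5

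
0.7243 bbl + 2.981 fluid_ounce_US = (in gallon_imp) 25.35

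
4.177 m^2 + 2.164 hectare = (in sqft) 2.33e+05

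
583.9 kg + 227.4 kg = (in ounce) 2.862e+04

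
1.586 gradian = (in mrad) 24.91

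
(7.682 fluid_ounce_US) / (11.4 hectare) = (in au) 1.332e-20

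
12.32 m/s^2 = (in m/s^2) 12.32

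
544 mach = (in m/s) 1.852e+05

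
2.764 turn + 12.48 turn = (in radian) 95.78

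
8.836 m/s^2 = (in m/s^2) 8.836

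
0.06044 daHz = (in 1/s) 0.6044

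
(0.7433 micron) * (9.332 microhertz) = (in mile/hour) 1.552e-11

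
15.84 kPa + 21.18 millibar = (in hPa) 179.6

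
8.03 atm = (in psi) 118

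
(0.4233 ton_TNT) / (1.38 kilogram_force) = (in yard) 1.431e+08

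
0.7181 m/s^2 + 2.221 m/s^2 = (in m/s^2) 2.939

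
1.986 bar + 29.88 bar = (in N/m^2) 3.187e+06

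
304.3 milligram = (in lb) 0.0006709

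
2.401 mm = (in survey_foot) 0.007877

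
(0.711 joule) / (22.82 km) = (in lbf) 7.004e-06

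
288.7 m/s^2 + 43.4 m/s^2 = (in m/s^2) 332.1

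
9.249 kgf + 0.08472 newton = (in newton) 90.79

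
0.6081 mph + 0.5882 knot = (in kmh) 2.068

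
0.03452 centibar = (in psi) 0.005007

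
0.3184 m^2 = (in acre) 7.868e-05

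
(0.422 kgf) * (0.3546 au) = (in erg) 2.195e+18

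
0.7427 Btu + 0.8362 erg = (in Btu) 0.7427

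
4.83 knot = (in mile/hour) 5.558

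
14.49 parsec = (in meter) 4.471e+17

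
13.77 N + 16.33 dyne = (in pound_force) 3.096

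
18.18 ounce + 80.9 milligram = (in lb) 1.136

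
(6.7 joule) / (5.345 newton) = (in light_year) 1.325e-16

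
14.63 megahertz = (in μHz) 1.463e+13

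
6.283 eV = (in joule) 1.007e-18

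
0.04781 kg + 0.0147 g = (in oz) 1.687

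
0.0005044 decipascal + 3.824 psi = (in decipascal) 2.637e+05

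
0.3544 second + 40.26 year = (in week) 2099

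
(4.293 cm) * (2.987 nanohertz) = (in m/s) 1.282e-10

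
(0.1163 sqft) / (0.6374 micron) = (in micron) 1.695e+10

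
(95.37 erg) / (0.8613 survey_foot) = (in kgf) 3.704e-06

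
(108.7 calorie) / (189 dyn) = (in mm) 2.406e+08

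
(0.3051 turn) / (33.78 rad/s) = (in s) 0.05675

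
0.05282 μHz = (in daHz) 5.282e-09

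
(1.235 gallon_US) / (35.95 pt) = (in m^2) 0.3686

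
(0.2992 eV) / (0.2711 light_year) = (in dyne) 1.869e-30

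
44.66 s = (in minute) 0.7443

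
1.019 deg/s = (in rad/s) 0.01778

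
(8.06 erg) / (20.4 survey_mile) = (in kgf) 2.503e-12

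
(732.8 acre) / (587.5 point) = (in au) 9.565e-05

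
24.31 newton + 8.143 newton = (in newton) 32.45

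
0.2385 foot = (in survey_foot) 0.2385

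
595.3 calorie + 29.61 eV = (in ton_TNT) 5.953e-07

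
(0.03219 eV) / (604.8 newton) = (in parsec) 2.764e-40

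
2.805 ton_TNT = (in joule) 1.174e+10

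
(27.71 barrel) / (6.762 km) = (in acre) 1.61e-07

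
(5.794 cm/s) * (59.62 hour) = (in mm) 1.244e+07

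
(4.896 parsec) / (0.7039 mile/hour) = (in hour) 1.334e+14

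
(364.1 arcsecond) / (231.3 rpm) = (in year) 2.311e-12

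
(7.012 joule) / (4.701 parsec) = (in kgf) 4.929e-18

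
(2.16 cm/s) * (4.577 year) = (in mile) 1937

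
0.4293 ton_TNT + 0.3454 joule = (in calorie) 4.293e+08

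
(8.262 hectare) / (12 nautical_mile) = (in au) 2.485e-11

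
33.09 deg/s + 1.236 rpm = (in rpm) 6.751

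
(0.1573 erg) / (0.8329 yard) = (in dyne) 0.002065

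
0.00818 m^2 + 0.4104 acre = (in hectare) 0.1661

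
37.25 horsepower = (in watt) 2.778e+04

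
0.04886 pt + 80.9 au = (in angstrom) 1.21e+23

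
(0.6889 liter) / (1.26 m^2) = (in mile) 3.397e-07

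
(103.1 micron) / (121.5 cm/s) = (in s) 8.486e-05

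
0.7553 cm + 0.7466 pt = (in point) 22.16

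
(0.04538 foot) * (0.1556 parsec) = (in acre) 1.641e+10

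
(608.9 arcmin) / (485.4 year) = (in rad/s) 1.157e-11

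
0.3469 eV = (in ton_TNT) 1.328e-29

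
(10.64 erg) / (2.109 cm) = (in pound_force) 1.134e-05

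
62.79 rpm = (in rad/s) 6.575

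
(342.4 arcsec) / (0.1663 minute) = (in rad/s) 0.0001664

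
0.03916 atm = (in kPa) 3.968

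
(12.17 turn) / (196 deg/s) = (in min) 0.3726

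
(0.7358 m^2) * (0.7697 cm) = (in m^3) 0.005663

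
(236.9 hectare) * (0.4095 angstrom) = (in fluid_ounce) 3.28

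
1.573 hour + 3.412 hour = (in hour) 4.985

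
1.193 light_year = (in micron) 1.129e+22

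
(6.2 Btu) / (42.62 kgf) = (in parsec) 5.072e-16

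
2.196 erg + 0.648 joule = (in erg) 6.48e+06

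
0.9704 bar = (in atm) 0.9577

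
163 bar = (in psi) 2364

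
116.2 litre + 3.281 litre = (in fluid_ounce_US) 4040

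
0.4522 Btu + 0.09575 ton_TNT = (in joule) 4.006e+08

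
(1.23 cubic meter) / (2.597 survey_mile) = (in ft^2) 0.003168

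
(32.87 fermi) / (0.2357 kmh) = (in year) 1.592e-20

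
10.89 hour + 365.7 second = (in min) 659.5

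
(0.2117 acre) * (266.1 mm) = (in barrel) 1434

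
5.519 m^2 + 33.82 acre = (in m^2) 1.369e+05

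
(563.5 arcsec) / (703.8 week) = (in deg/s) 3.677e-10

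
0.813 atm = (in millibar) 823.8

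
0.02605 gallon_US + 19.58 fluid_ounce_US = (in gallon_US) 0.179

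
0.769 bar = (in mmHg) 576.8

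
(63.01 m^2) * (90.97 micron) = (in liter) 5.732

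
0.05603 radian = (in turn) 0.008917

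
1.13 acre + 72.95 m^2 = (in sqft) 5.001e+04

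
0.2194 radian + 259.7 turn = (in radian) 1632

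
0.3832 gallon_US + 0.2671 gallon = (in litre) 2.462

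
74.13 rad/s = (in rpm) 707.9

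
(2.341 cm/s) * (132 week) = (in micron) 1.869e+12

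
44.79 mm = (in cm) 4.479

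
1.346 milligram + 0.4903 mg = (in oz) 6.477e-05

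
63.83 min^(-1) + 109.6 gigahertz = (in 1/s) 1.096e+11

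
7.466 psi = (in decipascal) 5.148e+05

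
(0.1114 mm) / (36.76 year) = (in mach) 2.822e-16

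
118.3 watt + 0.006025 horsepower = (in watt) 122.8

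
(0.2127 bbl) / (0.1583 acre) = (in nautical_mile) 2.85e-08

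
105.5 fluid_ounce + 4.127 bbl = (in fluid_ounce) 2.229e+04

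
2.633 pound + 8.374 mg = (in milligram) 1.194e+06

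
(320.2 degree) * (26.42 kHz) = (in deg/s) 8.46e+06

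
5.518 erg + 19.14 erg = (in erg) 24.66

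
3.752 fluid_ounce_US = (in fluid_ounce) 3.752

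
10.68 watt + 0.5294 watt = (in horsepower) 0.01503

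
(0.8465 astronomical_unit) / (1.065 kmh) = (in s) 4.281e+11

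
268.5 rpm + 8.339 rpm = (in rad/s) 28.99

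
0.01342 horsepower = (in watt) 10.01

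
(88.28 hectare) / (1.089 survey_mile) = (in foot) 1653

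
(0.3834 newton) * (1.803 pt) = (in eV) 1.522e+15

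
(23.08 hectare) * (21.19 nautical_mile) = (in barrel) 5.697e+10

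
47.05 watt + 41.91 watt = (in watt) 88.96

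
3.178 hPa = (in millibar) 3.178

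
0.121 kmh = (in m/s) 0.03361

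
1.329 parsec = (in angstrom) 4.101e+26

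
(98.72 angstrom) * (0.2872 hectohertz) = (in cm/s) 2.835e-05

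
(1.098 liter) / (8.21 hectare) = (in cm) 1.337e-06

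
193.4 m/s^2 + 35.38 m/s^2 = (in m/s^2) 228.8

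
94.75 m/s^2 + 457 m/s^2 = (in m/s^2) 551.8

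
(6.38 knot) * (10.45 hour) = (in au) 8.254e-07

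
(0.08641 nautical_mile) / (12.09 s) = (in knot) 25.73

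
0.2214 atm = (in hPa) 224.3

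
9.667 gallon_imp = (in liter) 43.95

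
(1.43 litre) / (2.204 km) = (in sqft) 6.984e-06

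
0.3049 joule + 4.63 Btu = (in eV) 3.049e+22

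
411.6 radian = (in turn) 65.51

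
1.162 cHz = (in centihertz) 1.162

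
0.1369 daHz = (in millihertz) 1369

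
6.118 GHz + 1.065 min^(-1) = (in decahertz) 6.118e+08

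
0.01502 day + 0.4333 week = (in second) 2.634e+05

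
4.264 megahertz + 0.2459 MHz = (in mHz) 4.51e+09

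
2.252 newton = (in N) 2.252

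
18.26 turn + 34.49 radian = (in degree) 8550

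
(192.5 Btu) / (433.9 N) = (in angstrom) 4.681e+12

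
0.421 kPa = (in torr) 3.158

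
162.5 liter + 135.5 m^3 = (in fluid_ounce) 4.587e+06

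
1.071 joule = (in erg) 1.071e+07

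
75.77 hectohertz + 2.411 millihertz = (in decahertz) 757.7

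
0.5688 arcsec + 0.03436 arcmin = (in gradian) 0.0008119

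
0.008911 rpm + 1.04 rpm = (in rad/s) 0.1098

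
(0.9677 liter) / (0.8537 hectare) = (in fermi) 1.134e+08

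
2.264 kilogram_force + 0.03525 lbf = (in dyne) 2.236e+06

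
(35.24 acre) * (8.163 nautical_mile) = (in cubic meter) 2.156e+09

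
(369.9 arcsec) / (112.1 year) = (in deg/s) 2.906e-11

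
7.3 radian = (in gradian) 464.7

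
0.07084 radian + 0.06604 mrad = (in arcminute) 243.8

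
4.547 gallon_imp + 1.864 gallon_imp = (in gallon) 7.699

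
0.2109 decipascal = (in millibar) 0.0002109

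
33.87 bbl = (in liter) 5385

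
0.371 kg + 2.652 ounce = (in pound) 0.9837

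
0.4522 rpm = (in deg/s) 2.713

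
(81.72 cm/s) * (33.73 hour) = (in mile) 61.66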